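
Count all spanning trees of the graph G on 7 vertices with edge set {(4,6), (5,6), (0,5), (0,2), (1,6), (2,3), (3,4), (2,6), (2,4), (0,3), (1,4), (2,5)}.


By Kirchhoff's matrix tree theorem, the number of spanning trees equals
the determinant of any cofactor of the Laplacian matrix L.
G has 7 vertices and 12 edges.
Computing the (6 x 6) cofactor determinant gives 308.

308


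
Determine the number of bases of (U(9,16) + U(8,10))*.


(M1+M2)* = M1* + M2*.
M1* = U(7,16), bases: C(16,7) = 11440.
M2* = U(2,10), bases: C(10,2) = 45.
|B(M*)| = 11440 * 45 = 514800.

514800


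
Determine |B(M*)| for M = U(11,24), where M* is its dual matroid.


The dual of U(r,n) is U(n-r, n) = U(13,24).
Bases of U(13,24) are all (13)-element subsets.
|B(M*)| = C(24,13) = 24! / (13! * 11!) = 2496144.

2496144


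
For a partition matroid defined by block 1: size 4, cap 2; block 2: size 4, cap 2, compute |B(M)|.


A basis picks exactly ci elements from block i.
Number of bases = product of C(|Si|, ci).
= C(4,2) * C(4,2)
= 6 * 6
= 36.

36


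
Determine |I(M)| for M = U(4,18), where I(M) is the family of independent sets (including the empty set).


Independent sets of U(4,18) are all subsets of size <= 4.
Count = (18 choose 0) + (18 choose 1) + (18 choose 2) + (18 choose 3) + (18 choose 4)
     = 1 + 18 + 153 + 816 + 3060
     = 4048.

4048


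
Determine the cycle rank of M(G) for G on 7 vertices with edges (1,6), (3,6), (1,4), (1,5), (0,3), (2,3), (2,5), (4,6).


Cycle rank (nullity) = |E| - r(M) = |E| - (|V| - c).
|E| = 8, |V| = 7, c = 1.
Nullity = 8 - (7 - 1) = 8 - 6 = 2.

2


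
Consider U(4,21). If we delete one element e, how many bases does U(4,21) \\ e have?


Deleting e from U(4,21) gives U(4,20) since n > r.
Bases of U(4,20) = (20 choose 4) = 4845.

4845


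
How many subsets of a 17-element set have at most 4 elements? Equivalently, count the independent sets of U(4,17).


Independent sets of U(4,17) are all subsets of size <= 4.
Count = (17 choose 0) + (17 choose 1) + (17 choose 2) + (17 choose 3) + (17 choose 4)
     = 1 + 17 + 136 + 680 + 2380
     = 3214.

3214


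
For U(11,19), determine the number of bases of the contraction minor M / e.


Contracting e from U(11,19) gives U(10,18).
Bases of U(10,18) = (18 choose 10) = 43758.

43758


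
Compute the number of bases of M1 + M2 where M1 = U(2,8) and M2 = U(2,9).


Bases of a direct sum M1 + M2: |B| = |B(M1)| * |B(M2)|.
|B(U(2,8))| = C(8,2) = 28.
|B(U(2,9))| = C(9,2) = 36.
Total bases = 28 * 36 = 1008.

1008


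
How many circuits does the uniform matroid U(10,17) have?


In U(10,17), circuits are the (11)-element subsets.
Any set of 11 elements is dependent, and removing any one element gives
an independent set of size 10, so it is a minimal dependent set.
Number of circuits = C(17,11) = 17! / (11! * 6!) = 12376.

12376


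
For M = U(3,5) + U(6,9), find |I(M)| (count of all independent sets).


For a direct sum, |I(M1+M2)| = |I(M1)| * |I(M2)|.
|I(U(3,5))| = sum C(5,k) for k=0..3 = 26.
|I(U(6,9))| = sum C(9,k) for k=0..6 = 466.
Total = 26 * 466 = 12116.

12116


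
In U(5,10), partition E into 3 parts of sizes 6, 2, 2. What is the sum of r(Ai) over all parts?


r(Ai) = min(|Ai|, 5) for each part.
Sum = min(6,5) + min(2,5) + min(2,5)
    = 5 + 2 + 2
    = 9.

9


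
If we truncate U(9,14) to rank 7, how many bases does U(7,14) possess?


Truncating U(9,14) to rank 7 gives U(7,14).
Bases of U(7,14) are all 7-element subsets of 14 elements.
Number of bases = C(14,7) = 3432.

3432


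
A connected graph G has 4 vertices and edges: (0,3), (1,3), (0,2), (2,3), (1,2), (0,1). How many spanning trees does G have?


By Kirchhoff's matrix tree theorem, the number of spanning trees equals
the determinant of any cofactor of the Laplacian matrix L.
G has 4 vertices and 6 edges.
Computing the (3 x 3) cofactor determinant gives 16.

16


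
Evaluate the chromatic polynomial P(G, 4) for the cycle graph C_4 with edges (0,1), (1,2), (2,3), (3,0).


P(C_4, k) = (k-1)^4 + (-1)^4*(k-1).
P(4) = (3)^4 + 3
= 81 + 3 = 84.

84


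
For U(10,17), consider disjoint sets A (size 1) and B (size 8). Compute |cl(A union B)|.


|A union B| = 1 + 8 = 9 (disjoint).
In U(10,17), cl(S) = S if |S| < 10, else cl(S) = E.
Since 9 < 10, cl(A union B) = A union B.
|cl(A union B)| = 9.

9


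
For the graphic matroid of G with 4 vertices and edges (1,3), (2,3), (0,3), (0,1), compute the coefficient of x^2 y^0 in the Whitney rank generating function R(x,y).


R(x,y) = sum over A in 2^E of x^(r(E)-r(A)) * y^(|A|-r(A)).
G has 4 vertices, 4 edges. r(E) = 3.
Enumerate all 2^4 = 16 subsets.
Count subsets with r(E)-r(A)=2 and |A|-r(A)=0: 4.

4


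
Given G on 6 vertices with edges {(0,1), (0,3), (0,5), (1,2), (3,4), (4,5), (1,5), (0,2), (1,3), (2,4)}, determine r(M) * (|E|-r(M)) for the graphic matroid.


r(M) = |V| - c = 6 - 1 = 5.
nullity = |E| - r(M) = 10 - 5 = 5.
Product = 5 * 5 = 25.

25


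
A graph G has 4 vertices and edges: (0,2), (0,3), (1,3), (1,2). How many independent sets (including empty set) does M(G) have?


An independent set in a graphic matroid is an acyclic edge subset.
G has 4 vertices and 4 edges.
Enumerate all 2^4 = 16 subsets, checking for acyclicity.
Total independent sets = 15.

15


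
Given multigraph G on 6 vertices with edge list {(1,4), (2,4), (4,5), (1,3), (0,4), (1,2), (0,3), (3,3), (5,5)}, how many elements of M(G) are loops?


In a graphic matroid, a loop is a self-loop edge (u,u) with rank 0.
Examining all 9 edges for self-loops...
Self-loops found: (3,3), (5,5)
Number of loops = 2.

2


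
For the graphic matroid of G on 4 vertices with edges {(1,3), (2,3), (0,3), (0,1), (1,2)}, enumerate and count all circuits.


A circuit in a graphic matroid = edge set of a simple cycle.
G has 4 vertices and 5 edges.
Enumerating all minimal edge subsets forming cycles...
Total circuits found: 3.

3


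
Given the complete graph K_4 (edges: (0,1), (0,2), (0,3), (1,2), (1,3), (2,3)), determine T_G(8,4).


T(K_4; x,y) = x^3 + 3x^2 + 4xy + 2x + y^3 + 3y^2 + 2y.
Substituting x=8, y=4:
= 512 + 192 + 128 + 16 + 64 + 48 + 8
= 968.

968


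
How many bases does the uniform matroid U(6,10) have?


Bases of U(6,10) are all 6-element subsets of the 10-element ground set.
Number of bases = C(10,6).
C(10,6) = 10! / (6! * 4!) = 210.

210


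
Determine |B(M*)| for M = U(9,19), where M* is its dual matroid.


The dual of U(r,n) is U(n-r, n) = U(10,19).
Bases of U(10,19) are all (10)-element subsets.
|B(M*)| = C(19,10) = 92378.

92378


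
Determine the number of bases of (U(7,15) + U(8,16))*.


(M1+M2)* = M1* + M2*.
M1* = U(8,15), bases: C(15,8) = 6435.
M2* = U(8,16), bases: C(16,8) = 12870.
|B(M*)| = 6435 * 12870 = 82818450.

82818450


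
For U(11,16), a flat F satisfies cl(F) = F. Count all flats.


Flats of U(11,16): every subset of size < 11 is a flat, plus E itself.
Count = (16 choose 0) + (16 choose 1) + (16 choose 2) + (16 choose 3) + (16 choose 4) + (16 choose 5) + (16 choose 6) + (16 choose 7) + (16 choose 8) + (16 choose 9) + (16 choose 10) + 1
     = 1 + 16 + 120 + 560 + 1820 + 4368 + 8008 + 11440 + 12870 + 11440 + 8008 + 1
     = 58652.

58652


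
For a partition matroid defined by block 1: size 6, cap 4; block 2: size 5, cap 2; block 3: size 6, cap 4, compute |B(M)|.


A basis picks exactly ci elements from block i.
Number of bases = product of C(|Si|, ci).
= C(6,4) * C(5,2) * C(6,4)
= 15 * 10 * 15
= 2250.

2250


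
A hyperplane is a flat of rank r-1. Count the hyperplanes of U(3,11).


Hyperplanes of U(3,11) are flats of rank 2.
In a uniform matroid, these are exactly the (2)-element subsets.
Count = (11 choose 2) = 55.

55


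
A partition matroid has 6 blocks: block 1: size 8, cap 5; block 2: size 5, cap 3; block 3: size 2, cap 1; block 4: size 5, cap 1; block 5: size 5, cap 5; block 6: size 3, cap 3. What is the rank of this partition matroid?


Rank of a partition matroid = sum of min(|Si|, ci) for each block.
= min(8,5) + min(5,3) + min(2,1) + min(5,1) + min(5,5) + min(3,3)
= 5 + 3 + 1 + 1 + 5 + 3
= 18.

18


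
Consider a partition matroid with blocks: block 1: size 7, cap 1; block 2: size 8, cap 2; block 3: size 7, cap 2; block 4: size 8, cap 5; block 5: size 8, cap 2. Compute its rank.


Rank of a partition matroid = sum of min(|Si|, ci) for each block.
= min(7,1) + min(8,2) + min(7,2) + min(8,5) + min(8,2)
= 1 + 2 + 2 + 5 + 2
= 12.

12


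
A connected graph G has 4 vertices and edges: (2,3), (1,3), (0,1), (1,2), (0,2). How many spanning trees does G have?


By Kirchhoff's matrix tree theorem, the number of spanning trees equals
the determinant of any cofactor of the Laplacian matrix L.
G has 4 vertices and 5 edges.
Computing the (3 x 3) cofactor determinant gives 8.

8


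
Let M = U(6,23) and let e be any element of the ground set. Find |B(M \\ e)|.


Deleting e from U(6,23) gives U(6,22) since n > r.
Bases of U(6,22) = C(22,6) = 74613.

74613


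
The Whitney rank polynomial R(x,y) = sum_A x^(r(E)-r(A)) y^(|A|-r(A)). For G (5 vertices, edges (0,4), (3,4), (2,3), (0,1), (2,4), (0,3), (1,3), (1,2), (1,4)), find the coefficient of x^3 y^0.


R(x,y) = sum over A in 2^E of x^(r(E)-r(A)) * y^(|A|-r(A)).
G has 5 vertices, 9 edges. r(E) = 4.
Enumerate all 2^9 = 512 subsets.
Count subsets with r(E)-r(A)=3 and |A|-r(A)=0: 9.

9


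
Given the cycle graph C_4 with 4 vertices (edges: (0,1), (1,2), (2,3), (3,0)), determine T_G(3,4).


T(C_4; x,y) = x + x^2 + ... + x^(3) + y.
T(3,4) = 3^1 + 3^2 + 3^3 + 4
= 3 + 9 + 27 + 4
= 43.

43


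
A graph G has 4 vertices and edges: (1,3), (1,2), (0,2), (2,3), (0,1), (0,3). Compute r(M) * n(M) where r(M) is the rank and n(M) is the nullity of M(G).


r(M) = |V| - c = 4 - 1 = 3.
nullity = |E| - r(M) = 6 - 3 = 3.
Product = 3 * 3 = 9.

9


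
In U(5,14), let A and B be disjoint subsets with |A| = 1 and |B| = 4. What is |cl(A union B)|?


|A union B| = 1 + 4 = 5 (disjoint).
In U(5,14), cl(S) = S if |S| < 5, else cl(S) = E.
Since 5 >= 5, cl(A union B) = E.
|cl(A union B)| = 14.

14


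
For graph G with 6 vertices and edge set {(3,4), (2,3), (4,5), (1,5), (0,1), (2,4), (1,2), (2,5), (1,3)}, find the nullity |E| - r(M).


Cycle rank (nullity) = |E| - r(M) = |E| - (|V| - c).
|E| = 9, |V| = 6, c = 1.
Nullity = 9 - (6 - 1) = 9 - 5 = 4.

4


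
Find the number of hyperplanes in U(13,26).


Hyperplanes of U(13,26) are flats of rank 12.
In a uniform matroid, these are exactly the (12)-element subsets.
Count = C(26,12) = 9657700.

9657700


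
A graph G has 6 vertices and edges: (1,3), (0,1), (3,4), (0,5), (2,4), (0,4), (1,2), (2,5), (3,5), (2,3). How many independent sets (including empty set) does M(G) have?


An independent set in a graphic matroid is an acyclic edge subset.
G has 6 vertices and 10 edges.
Enumerate all 2^10 = 1024 subsets, checking for acyclicity.
Total independent sets = 488.

488


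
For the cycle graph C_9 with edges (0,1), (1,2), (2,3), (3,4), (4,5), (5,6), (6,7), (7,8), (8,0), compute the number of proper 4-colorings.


P(C_9, k) = (k-1)^9 + (-1)^9*(k-1).
P(4) = (3)^9 - 3
= 19683 - 3 = 19680.

19680


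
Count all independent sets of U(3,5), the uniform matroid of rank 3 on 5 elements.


Independent sets of U(3,5) are all subsets of size <= 3.
Count = C(5,0) + C(5,1) + C(5,2) + C(5,3)
     = 1 + 5 + 10 + 10
     = 26.

26


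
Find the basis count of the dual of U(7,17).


The dual of U(r,n) is U(n-r, n) = U(10,17).
Bases of U(10,17) are all (10)-element subsets.
|B(M*)| = C(17,10) = 17! / (10! * 7!) = 19448.

19448


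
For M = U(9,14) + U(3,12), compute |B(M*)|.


(M1+M2)* = M1* + M2*.
M1* = U(5,14), bases: C(14,5) = 2002.
M2* = U(9,12), bases: C(12,9) = 220.
|B(M*)| = 2002 * 220 = 440440.

440440


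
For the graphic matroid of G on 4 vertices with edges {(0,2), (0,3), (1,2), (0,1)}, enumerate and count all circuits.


A circuit in a graphic matroid = edge set of a simple cycle.
G has 4 vertices and 4 edges.
Enumerating all minimal edge subsets forming cycles...
Total circuits found: 1.

1


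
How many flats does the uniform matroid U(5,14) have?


Flats of U(5,14): every subset of size < 5 is a flat, plus E itself.
Count = C(14,0) + C(14,1) + C(14,2) + C(14,3) + C(14,4) + 1
     = 1 + 14 + 91 + 364 + 1001 + 1
     = 1472.

1472


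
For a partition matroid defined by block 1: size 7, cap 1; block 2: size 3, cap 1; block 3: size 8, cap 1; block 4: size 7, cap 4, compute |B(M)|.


A basis picks exactly ci elements from block i.
Number of bases = product of C(|Si|, ci).
= C(7,1) * C(3,1) * C(8,1) * C(7,4)
= 7 * 3 * 8 * 35
= 5880.

5880


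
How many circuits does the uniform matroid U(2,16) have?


In U(2,16), circuits are the (3)-element subsets.
Any set of 3 elements is dependent, and removing any one element gives
an independent set of size 2, so it is a minimal dependent set.
Number of circuits = C(16,3) = (16 * 15 * 14) / (1 * 2 * 3) = 560.

560


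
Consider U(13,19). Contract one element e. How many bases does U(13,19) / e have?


Contracting e from U(13,19) gives U(12,18).
Bases of U(12,18) = (18 choose 12) = 18564.

18564


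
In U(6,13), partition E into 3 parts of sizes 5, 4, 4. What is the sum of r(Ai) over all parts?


r(Ai) = min(|Ai|, 6) for each part.
Sum = min(5,6) + min(4,6) + min(4,6)
    = 5 + 4 + 4
    = 13.

13


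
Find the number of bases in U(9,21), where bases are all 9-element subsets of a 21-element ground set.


Bases of U(9,21) are all 9-element subsets of the 21-element ground set.
Number of bases = C(21,9).
C(21,9) = 293930.

293930


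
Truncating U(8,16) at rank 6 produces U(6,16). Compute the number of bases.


Truncating U(8,16) to rank 6 gives U(6,16).
Bases of U(6,16) are all 6-element subsets of 16 elements.
Number of bases = (16 choose 6) = 8008.

8008


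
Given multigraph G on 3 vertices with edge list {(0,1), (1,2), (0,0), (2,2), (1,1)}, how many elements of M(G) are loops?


In a graphic matroid, a loop is a self-loop edge (u,u) with rank 0.
Examining all 5 edges for self-loops...
Self-loops found: (0,0), (2,2), (1,1)
Number of loops = 3.

3


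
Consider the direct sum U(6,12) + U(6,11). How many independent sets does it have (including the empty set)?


For a direct sum, |I(M1+M2)| = |I(M1)| * |I(M2)|.
|I(U(6,12))| = sum C(12,k) for k=0..6 = 2510.
|I(U(6,11))| = sum C(11,k) for k=0..6 = 1486.
Total = 2510 * 1486 = 3729860.

3729860


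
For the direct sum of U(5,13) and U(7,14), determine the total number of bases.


Bases of a direct sum M1 + M2: |B| = |B(M1)| * |B(M2)|.
|B(U(5,13))| = C(13,5) = 1287.
|B(U(7,14))| = C(14,7) = 3432.
Total bases = 1287 * 3432 = 4416984.

4416984


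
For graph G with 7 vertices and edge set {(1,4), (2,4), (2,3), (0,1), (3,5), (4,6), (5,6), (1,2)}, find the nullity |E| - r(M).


Cycle rank (nullity) = |E| - r(M) = |E| - (|V| - c).
|E| = 8, |V| = 7, c = 1.
Nullity = 8 - (7 - 1) = 8 - 6 = 2.

2


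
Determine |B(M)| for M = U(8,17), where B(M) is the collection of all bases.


Bases of U(8,17) are all 8-element subsets of the 17-element ground set.
Number of bases = C(17,8).
C(17,8) = 17! / (8! * 9!) = 24310.

24310


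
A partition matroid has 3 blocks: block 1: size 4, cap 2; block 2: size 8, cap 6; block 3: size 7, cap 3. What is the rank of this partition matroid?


Rank of a partition matroid = sum of min(|Si|, ci) for each block.
= min(4,2) + min(8,6) + min(7,3)
= 2 + 6 + 3
= 11.

11


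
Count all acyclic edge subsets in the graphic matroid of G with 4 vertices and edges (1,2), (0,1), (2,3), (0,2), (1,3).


An independent set in a graphic matroid is an acyclic edge subset.
G has 4 vertices and 5 edges.
Enumerate all 2^5 = 32 subsets, checking for acyclicity.
Total independent sets = 24.

24


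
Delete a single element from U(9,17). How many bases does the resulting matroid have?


Deleting e from U(9,17) gives U(9,16) since n > r.
Bases of U(9,16) = (16 choose 9) = 11440.

11440


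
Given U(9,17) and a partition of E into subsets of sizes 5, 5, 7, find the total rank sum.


r(Ai) = min(|Ai|, 9) for each part.
Sum = min(5,9) + min(5,9) + min(7,9)
    = 5 + 5 + 7
    = 17.

17


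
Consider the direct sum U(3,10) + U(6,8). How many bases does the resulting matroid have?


Bases of a direct sum M1 + M2: |B| = |B(M1)| * |B(M2)|.
|B(U(3,10))| = C(10,3) = 120.
|B(U(6,8))| = C(8,6) = 28.
Total bases = 120 * 28 = 3360.

3360


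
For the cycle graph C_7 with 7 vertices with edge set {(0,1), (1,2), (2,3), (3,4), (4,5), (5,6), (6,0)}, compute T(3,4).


T(C_7; x,y) = x + x^2 + ... + x^(6) + y.
T(3,4) = 3^1 + 3^2 + 3^3 + 3^4 + 3^5 + 3^6 + 4
= 3 + 9 + 27 + 81 + 243 + 729 + 4
= 1096.

1096


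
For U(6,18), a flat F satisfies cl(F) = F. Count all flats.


Flats of U(6,18): every subset of size < 6 is a flat, plus E itself.
Count = C(18,0) + C(18,1) + C(18,2) + C(18,3) + C(18,4) + C(18,5) + 1
     = 1 + 18 + 153 + 816 + 3060 + 8568 + 1
     = 12617.

12617


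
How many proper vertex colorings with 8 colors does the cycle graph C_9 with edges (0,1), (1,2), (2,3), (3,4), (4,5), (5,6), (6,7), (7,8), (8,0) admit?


P(C_9, k) = (k-1)^9 + (-1)^9*(k-1).
P(8) = (7)^9 - 7
= 40353607 - 7 = 40353600.

40353600


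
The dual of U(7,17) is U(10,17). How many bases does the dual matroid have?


The dual of U(r,n) is U(n-r, n) = U(10,17).
Bases of U(10,17) are all (10)-element subsets.
|B(M*)| = (17 choose 10) = 19448.

19448


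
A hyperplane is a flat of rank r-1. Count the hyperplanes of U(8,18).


Hyperplanes of U(8,18) are flats of rank 7.
In a uniform matroid, these are exactly the (7)-element subsets.
Count = C(18,7) = 31824.

31824


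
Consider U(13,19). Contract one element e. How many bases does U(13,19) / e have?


Contracting e from U(13,19) gives U(12,18).
Bases of U(12,18) = C(18,12) = 18! / (12! * 6!) = 18564.

18564


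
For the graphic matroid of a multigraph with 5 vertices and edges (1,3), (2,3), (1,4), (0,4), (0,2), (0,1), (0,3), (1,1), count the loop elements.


In a graphic matroid, a loop is a self-loop edge (u,u) with rank 0.
Examining all 8 edges for self-loops...
Self-loops found: (1,1)
Number of loops = 1.

1


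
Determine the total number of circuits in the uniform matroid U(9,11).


In U(9,11), circuits are the (10)-element subsets.
Any set of 10 elements is dependent, and removing any one element gives
an independent set of size 9, so it is a minimal dependent set.
Number of circuits = (11 choose 10) = 11.

11


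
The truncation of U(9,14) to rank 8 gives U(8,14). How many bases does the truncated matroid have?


Truncating U(9,14) to rank 8 gives U(8,14).
Bases of U(8,14) are all 8-element subsets of 14 elements.
Number of bases = (14 choose 8) = 3003.

3003


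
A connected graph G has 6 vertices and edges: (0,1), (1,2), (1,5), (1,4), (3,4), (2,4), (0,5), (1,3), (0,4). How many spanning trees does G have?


By Kirchhoff's matrix tree theorem, the number of spanning trees equals
the determinant of any cofactor of the Laplacian matrix L.
G has 6 vertices and 9 edges.
Computing the (5 x 5) cofactor determinant gives 52.

52


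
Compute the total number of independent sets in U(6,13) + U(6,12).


For a direct sum, |I(M1+M2)| = |I(M1)| * |I(M2)|.
|I(U(6,13))| = sum C(13,k) for k=0..6 = 4096.
|I(U(6,12))| = sum C(12,k) for k=0..6 = 2510.
Total = 4096 * 2510 = 10280960.

10280960


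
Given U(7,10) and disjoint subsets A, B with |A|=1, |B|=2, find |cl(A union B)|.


|A union B| = 1 + 2 = 3 (disjoint).
In U(7,10), cl(S) = S if |S| < 7, else cl(S) = E.
Since 3 < 7, cl(A union B) = A union B.
|cl(A union B)| = 3.

3


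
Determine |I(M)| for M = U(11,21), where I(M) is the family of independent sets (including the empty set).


Independent sets of U(11,21) are all subsets of size <= 11.
Count = C(21,0) + C(21,1) + C(21,2) + C(21,3) + C(21,4) + C(21,5) + C(21,6) + C(21,7) + C(21,8) + C(21,9) + C(21,10) + C(21,11)
     = 1 + 21 + 210 + 1330 + 5985 + 20349 + 54264 + 116280 + 203490 + 293930 + 352716 + 352716
     = 1401292.

1401292


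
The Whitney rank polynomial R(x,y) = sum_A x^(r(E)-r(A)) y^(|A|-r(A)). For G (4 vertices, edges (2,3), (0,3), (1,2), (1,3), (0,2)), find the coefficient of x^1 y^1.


R(x,y) = sum over A in 2^E of x^(r(E)-r(A)) * y^(|A|-r(A)).
G has 4 vertices, 5 edges. r(E) = 3.
Enumerate all 2^5 = 32 subsets.
Count subsets with r(E)-r(A)=1 and |A|-r(A)=1: 2.

2


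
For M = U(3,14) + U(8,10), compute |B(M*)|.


(M1+M2)* = M1* + M2*.
M1* = U(11,14), bases: C(14,11) = 364.
M2* = U(2,10), bases: C(10,2) = 45.
|B(M*)| = 364 * 45 = 16380.

16380


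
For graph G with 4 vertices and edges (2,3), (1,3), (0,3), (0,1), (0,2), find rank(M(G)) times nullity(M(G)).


r(M) = |V| - c = 4 - 1 = 3.
nullity = |E| - r(M) = 5 - 3 = 2.
Product = 3 * 2 = 6.

6


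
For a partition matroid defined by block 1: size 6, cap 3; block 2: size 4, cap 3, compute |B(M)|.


A basis picks exactly ci elements from block i.
Number of bases = product of C(|Si|, ci).
= C(6,3) * C(4,3)
= 20 * 4
= 80.

80


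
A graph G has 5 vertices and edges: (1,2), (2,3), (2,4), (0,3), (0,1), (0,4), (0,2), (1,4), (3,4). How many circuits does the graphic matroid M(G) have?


A circuit in a graphic matroid = edge set of a simple cycle.
G has 5 vertices and 9 edges.
Enumerating all minimal edge subsets forming cycles...
Total circuits found: 22.

22


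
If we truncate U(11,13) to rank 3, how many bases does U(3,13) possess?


Truncating U(11,13) to rank 3 gives U(3,13).
Bases of U(3,13) are all 3-element subsets of 13 elements.
Number of bases = C(13,3) = (13 * 12 * 11) / (1 * 2 * 3) = 286.

286


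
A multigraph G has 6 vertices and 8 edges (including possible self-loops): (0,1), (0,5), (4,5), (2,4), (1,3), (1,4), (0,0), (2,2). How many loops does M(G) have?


In a graphic matroid, a loop is a self-loop edge (u,u) with rank 0.
Examining all 8 edges for self-loops...
Self-loops found: (0,0), (2,2)
Number of loops = 2.

2


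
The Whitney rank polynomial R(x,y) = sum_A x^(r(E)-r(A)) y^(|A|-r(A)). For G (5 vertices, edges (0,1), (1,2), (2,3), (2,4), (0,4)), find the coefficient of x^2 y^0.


R(x,y) = sum over A in 2^E of x^(r(E)-r(A)) * y^(|A|-r(A)).
G has 5 vertices, 5 edges. r(E) = 4.
Enumerate all 2^5 = 32 subsets.
Count subsets with r(E)-r(A)=2 and |A|-r(A)=0: 10.

10


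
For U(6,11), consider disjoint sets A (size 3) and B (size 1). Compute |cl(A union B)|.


|A union B| = 3 + 1 = 4 (disjoint).
In U(6,11), cl(S) = S if |S| < 6, else cl(S) = E.
Since 4 < 6, cl(A union B) = A union B.
|cl(A union B)| = 4.

4


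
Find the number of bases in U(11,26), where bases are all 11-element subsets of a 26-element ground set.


Bases of U(11,26) are all 11-element subsets of the 26-element ground set.
Number of bases = C(26,11).
C(26,11) = 7726160.

7726160


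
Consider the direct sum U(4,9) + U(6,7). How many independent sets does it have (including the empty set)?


For a direct sum, |I(M1+M2)| = |I(M1)| * |I(M2)|.
|I(U(4,9))| = sum C(9,k) for k=0..4 = 256.
|I(U(6,7))| = sum C(7,k) for k=0..6 = 127.
Total = 256 * 127 = 32512.

32512


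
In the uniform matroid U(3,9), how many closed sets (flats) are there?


Flats of U(3,9): every subset of size < 3 is a flat, plus E itself.
Count = (9 choose 0) + (9 choose 1) + (9 choose 2) + 1
     = 1 + 9 + 36 + 1
     = 47.

47


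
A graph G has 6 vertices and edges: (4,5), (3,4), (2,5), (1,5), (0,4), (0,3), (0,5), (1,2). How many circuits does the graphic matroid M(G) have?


A circuit in a graphic matroid = edge set of a simple cycle.
G has 6 vertices and 8 edges.
Enumerating all minimal edge subsets forming cycles...
Total circuits found: 4.

4


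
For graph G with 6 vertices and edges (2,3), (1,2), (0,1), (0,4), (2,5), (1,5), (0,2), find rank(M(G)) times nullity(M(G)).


r(M) = |V| - c = 6 - 1 = 5.
nullity = |E| - r(M) = 7 - 5 = 2.
Product = 5 * 2 = 10.

10


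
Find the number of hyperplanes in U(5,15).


Hyperplanes of U(5,15) are flats of rank 4.
In a uniform matroid, these are exactly the (4)-element subsets.
Count = C(15,4) = 15! / (4! * 11!) = 1365.

1365


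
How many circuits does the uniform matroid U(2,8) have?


In U(2,8), circuits are the (3)-element subsets.
Any set of 3 elements is dependent, and removing any one element gives
an independent set of size 2, so it is a minimal dependent set.
Number of circuits = C(8,3) = 8! / (3! * 5!) = 56.

56


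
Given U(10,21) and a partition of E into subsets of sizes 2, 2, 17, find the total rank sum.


r(Ai) = min(|Ai|, 10) for each part.
Sum = min(2,10) + min(2,10) + min(17,10)
    = 2 + 2 + 10
    = 14.

14


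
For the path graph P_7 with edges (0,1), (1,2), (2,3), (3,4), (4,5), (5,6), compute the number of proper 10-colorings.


P(P_7, k) = k * (k-1)^(6).
P(10) = 10 * 9^6 = 10 * 531441 = 5314410.

5314410


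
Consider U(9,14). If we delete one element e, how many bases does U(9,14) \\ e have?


Deleting e from U(9,14) gives U(9,13) since n > r.
Bases of U(9,13) = C(13,9) = 715.

715


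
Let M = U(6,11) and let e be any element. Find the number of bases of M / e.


Contracting e from U(6,11) gives U(5,10).
Bases of U(5,10) = (10 choose 5) = 252.

252


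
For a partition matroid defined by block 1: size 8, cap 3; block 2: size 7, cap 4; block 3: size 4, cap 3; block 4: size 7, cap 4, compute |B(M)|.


A basis picks exactly ci elements from block i.
Number of bases = product of C(|Si|, ci).
= C(8,3) * C(7,4) * C(4,3) * C(7,4)
= 56 * 35 * 4 * 35
= 274400.

274400


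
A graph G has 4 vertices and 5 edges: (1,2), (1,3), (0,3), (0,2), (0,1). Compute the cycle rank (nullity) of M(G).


Cycle rank (nullity) = |E| - r(M) = |E| - (|V| - c).
|E| = 5, |V| = 4, c = 1.
Nullity = 5 - (4 - 1) = 5 - 3 = 2.

2


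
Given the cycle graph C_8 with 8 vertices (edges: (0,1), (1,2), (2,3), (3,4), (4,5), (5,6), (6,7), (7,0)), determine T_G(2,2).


T(C_8; x,y) = x + x^2 + ... + x^(7) + y.
T(2,2) = 2^1 + 2^2 + 2^3 + 2^4 + 2^5 + 2^6 + 2^7 + 2
= 2 + 4 + 8 + 16 + 32 + 64 + 128 + 2
= 256.

256


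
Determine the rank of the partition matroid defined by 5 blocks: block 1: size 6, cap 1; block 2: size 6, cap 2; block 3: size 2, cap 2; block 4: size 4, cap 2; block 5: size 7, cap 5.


Rank of a partition matroid = sum of min(|Si|, ci) for each block.
= min(6,1) + min(6,2) + min(2,2) + min(4,2) + min(7,5)
= 1 + 2 + 2 + 2 + 5
= 12.

12


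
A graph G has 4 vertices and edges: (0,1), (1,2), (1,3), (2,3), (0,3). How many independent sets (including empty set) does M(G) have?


An independent set in a graphic matroid is an acyclic edge subset.
G has 4 vertices and 5 edges.
Enumerate all 2^5 = 32 subsets, checking for acyclicity.
Total independent sets = 24.

24


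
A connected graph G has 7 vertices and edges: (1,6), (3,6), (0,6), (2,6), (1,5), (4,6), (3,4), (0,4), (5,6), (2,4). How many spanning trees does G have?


By Kirchhoff's matrix tree theorem, the number of spanning trees equals
the determinant of any cofactor of the Laplacian matrix L.
G has 7 vertices and 10 edges.
Computing the (6 x 6) cofactor determinant gives 60.

60


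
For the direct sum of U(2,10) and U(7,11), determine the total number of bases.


Bases of a direct sum M1 + M2: |B| = |B(M1)| * |B(M2)|.
|B(U(2,10))| = C(10,2) = 45.
|B(U(7,11))| = C(11,7) = 330.
Total bases = 45 * 330 = 14850.

14850


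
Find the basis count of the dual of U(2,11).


The dual of U(r,n) is U(n-r, n) = U(9,11).
Bases of U(9,11) are all (9)-element subsets.
|B(M*)| = (11 choose 9) = 55.

55


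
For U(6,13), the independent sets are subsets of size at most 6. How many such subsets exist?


Independent sets of U(6,13) are all subsets of size <= 6.
Count = C(13,0) + C(13,1) + C(13,2) + C(13,3) + C(13,4) + C(13,5) + C(13,6)
     = 1 + 13 + 78 + 286 + 715 + 1287 + 1716
     = 4096.

4096


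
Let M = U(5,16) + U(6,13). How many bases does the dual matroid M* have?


(M1+M2)* = M1* + M2*.
M1* = U(11,16), bases: C(16,11) = 4368.
M2* = U(7,13), bases: C(13,7) = 1716.
|B(M*)| = 4368 * 1716 = 7495488.

7495488


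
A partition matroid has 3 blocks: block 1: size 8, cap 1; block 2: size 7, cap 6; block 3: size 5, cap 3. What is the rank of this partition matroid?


Rank of a partition matroid = sum of min(|Si|, ci) for each block.
= min(8,1) + min(7,6) + min(5,3)
= 1 + 6 + 3
= 10.

10


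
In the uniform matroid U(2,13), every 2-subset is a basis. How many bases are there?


Bases of U(2,13) are all 2-element subsets of the 13-element ground set.
Number of bases = C(13,2).
C(13,2) = (13 * 12) / (1 * 2) = 78.

78


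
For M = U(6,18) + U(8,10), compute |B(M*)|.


(M1+M2)* = M1* + M2*.
M1* = U(12,18), bases: C(18,12) = 18564.
M2* = U(2,10), bases: C(10,2) = 45.
|B(M*)| = 18564 * 45 = 835380.

835380


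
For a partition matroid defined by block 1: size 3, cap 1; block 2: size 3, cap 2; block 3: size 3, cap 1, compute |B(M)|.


A basis picks exactly ci elements from block i.
Number of bases = product of C(|Si|, ci).
= C(3,1) * C(3,2) * C(3,1)
= 3 * 3 * 3
= 27.

27


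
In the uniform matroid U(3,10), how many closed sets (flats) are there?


Flats of U(3,10): every subset of size < 3 is a flat, plus E itself.
Count = C(10,0) + C(10,1) + C(10,2) + 1
     = 1 + 10 + 45 + 1
     = 57.

57


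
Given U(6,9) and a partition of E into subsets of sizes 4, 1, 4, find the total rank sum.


r(Ai) = min(|Ai|, 6) for each part.
Sum = min(4,6) + min(1,6) + min(4,6)
    = 4 + 1 + 4
    = 9.

9


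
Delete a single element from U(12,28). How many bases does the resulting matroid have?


Deleting e from U(12,28) gives U(12,27) since n > r.
Bases of U(12,27) = C(27,12) = 27! / (12! * 15!) = 17383860.

17383860


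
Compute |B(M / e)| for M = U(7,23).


Contracting e from U(7,23) gives U(6,22).
Bases of U(6,22) = C(22,6) = 22! / (6! * 16!) = 74613.

74613


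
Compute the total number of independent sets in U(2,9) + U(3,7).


For a direct sum, |I(M1+M2)| = |I(M1)| * |I(M2)|.
|I(U(2,9))| = sum C(9,k) for k=0..2 = 46.
|I(U(3,7))| = sum C(7,k) for k=0..3 = 64.
Total = 46 * 64 = 2944.

2944


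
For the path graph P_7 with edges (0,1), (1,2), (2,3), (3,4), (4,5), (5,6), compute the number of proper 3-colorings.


P(P_7, k) = k * (k-1)^(6).
P(3) = 3 * 2^6 = 3 * 64 = 192.

192


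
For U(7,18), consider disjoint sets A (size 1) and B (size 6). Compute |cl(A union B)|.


|A union B| = 1 + 6 = 7 (disjoint).
In U(7,18), cl(S) = S if |S| < 7, else cl(S) = E.
Since 7 >= 7, cl(A union B) = E.
|cl(A union B)| = 18.

18


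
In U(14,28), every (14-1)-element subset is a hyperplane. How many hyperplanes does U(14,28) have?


Hyperplanes of U(14,28) are flats of rank 13.
In a uniform matroid, these are exactly the (13)-element subsets.
Count = (28 choose 13) = 37442160.

37442160


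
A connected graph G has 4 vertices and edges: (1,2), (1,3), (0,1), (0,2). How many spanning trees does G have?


By Kirchhoff's matrix tree theorem, the number of spanning trees equals
the determinant of any cofactor of the Laplacian matrix L.
G has 4 vertices and 4 edges.
Computing the (3 x 3) cofactor determinant gives 3.

3


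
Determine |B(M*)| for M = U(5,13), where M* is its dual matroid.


The dual of U(r,n) is U(n-r, n) = U(8,13).
Bases of U(8,13) are all (8)-element subsets.
|B(M*)| = C(13,8) = 1287.

1287


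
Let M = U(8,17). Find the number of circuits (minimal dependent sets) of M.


In U(8,17), circuits are the (9)-element subsets.
Any set of 9 elements is dependent, and removing any one element gives
an independent set of size 8, so it is a minimal dependent set.
Number of circuits = (17 choose 9) = 24310.

24310


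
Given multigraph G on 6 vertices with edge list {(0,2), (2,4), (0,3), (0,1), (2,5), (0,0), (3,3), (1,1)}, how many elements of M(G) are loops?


In a graphic matroid, a loop is a self-loop edge (u,u) with rank 0.
Examining all 8 edges for self-loops...
Self-loops found: (0,0), (3,3), (1,1)
Number of loops = 3.

3


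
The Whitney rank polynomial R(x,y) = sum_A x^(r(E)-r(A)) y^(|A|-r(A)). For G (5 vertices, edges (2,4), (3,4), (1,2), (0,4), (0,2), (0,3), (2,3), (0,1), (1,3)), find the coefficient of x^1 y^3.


R(x,y) = sum over A in 2^E of x^(r(E)-r(A)) * y^(|A|-r(A)).
G has 5 vertices, 9 edges. r(E) = 4.
Enumerate all 2^9 = 512 subsets.
Count subsets with r(E)-r(A)=1 and |A|-r(A)=3: 2.

2


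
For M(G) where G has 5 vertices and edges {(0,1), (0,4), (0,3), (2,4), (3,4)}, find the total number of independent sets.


An independent set in a graphic matroid is an acyclic edge subset.
G has 5 vertices and 5 edges.
Enumerate all 2^5 = 32 subsets, checking for acyclicity.
Total independent sets = 28.

28


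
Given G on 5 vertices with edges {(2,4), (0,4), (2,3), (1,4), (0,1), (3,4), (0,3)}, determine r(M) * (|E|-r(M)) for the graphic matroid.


r(M) = |V| - c = 5 - 1 = 4.
nullity = |E| - r(M) = 7 - 4 = 3.
Product = 4 * 3 = 12.

12


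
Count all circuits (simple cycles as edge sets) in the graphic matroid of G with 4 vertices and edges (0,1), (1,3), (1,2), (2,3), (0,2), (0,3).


A circuit in a graphic matroid = edge set of a simple cycle.
G has 4 vertices and 6 edges.
Enumerating all minimal edge subsets forming cycles...
Total circuits found: 7.

7


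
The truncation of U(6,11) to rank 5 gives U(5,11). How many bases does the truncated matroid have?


Truncating U(6,11) to rank 5 gives U(5,11).
Bases of U(5,11) are all 5-element subsets of 11 elements.
Number of bases = C(11,5) = 462.

462


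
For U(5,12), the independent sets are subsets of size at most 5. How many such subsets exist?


Independent sets of U(5,12) are all subsets of size <= 5.
Count = (12 choose 0) + (12 choose 1) + (12 choose 2) + (12 choose 3) + (12 choose 4) + (12 choose 5)
     = 1 + 12 + 66 + 220 + 495 + 792
     = 1586.

1586


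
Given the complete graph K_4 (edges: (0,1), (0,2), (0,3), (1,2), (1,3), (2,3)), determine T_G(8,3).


T(K_4; x,y) = x^3 + 3x^2 + 4xy + 2x + y^3 + 3y^2 + 2y.
Substituting x=8, y=3:
= 512 + 192 + 96 + 16 + 27 + 27 + 6
= 876.

876


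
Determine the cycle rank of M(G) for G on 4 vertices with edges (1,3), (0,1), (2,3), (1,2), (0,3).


Cycle rank (nullity) = |E| - r(M) = |E| - (|V| - c).
|E| = 5, |V| = 4, c = 1.
Nullity = 5 - (4 - 1) = 5 - 3 = 2.

2


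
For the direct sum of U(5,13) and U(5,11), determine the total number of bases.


Bases of a direct sum M1 + M2: |B| = |B(M1)| * |B(M2)|.
|B(U(5,13))| = C(13,5) = 1287.
|B(U(5,11))| = C(11,5) = 462.
Total bases = 1287 * 462 = 594594.

594594


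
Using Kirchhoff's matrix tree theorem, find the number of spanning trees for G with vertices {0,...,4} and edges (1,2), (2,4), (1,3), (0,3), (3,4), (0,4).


By Kirchhoff's matrix tree theorem, the number of spanning trees equals
the determinant of any cofactor of the Laplacian matrix L.
G has 5 vertices and 6 edges.
Computing the (4 x 4) cofactor determinant gives 11.

11


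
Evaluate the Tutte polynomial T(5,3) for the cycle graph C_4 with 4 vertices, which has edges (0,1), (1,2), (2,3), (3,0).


T(C_4; x,y) = x + x^2 + ... + x^(3) + y.
T(5,3) = 5^1 + 5^2 + 5^3 + 3
= 5 + 25 + 125 + 3
= 158.

158


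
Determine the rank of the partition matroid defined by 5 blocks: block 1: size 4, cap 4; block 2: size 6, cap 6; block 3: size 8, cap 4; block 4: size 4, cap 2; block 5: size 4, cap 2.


Rank of a partition matroid = sum of min(|Si|, ci) for each block.
= min(4,4) + min(6,6) + min(8,4) + min(4,2) + min(4,2)
= 4 + 6 + 4 + 2 + 2
= 18.

18


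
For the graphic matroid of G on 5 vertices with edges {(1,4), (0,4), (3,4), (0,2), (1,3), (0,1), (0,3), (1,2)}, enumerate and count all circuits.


A circuit in a graphic matroid = edge set of a simple cycle.
G has 5 vertices and 8 edges.
Enumerating all minimal edge subsets forming cycles...
Total circuits found: 12.

12


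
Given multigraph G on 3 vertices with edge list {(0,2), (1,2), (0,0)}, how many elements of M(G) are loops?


In a graphic matroid, a loop is a self-loop edge (u,u) with rank 0.
Examining all 3 edges for self-loops...
Self-loops found: (0,0)
Number of loops = 1.

1


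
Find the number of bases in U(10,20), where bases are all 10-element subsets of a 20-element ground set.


Bases of U(10,20) are all 10-element subsets of the 20-element ground set.
Number of bases = C(20,10).
C(20,10) = 20! / (10! * 10!) = 184756.

184756


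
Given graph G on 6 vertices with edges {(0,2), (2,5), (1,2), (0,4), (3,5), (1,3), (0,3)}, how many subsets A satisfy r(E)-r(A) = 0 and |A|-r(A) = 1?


R(x,y) = sum over A in 2^E of x^(r(E)-r(A)) * y^(|A|-r(A)).
G has 6 vertices, 7 edges. r(E) = 5.
Enumerate all 2^7 = 128 subsets.
Count subsets with r(E)-r(A)=0 and |A|-r(A)=1: 6.

6


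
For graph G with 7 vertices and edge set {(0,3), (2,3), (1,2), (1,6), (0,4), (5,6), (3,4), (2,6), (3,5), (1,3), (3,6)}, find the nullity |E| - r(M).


Cycle rank (nullity) = |E| - r(M) = |E| - (|V| - c).
|E| = 11, |V| = 7, c = 1.
Nullity = 11 - (7 - 1) = 11 - 6 = 5.

5


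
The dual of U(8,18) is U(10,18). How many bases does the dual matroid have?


The dual of U(r,n) is U(n-r, n) = U(10,18).
Bases of U(10,18) are all (10)-element subsets.
|B(M*)| = (18 choose 10) = 43758.

43758


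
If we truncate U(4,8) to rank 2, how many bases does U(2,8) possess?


Truncating U(4,8) to rank 2 gives U(2,8).
Bases of U(2,8) are all 2-element subsets of 8 elements.
Number of bases = C(8,2) = 8! / (2! * 6!) = 28.

28


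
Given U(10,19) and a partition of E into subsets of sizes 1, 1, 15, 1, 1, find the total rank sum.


r(Ai) = min(|Ai|, 10) for each part.
Sum = min(1,10) + min(1,10) + min(15,10) + min(1,10) + min(1,10)
    = 1 + 1 + 10 + 1 + 1
    = 14.

14


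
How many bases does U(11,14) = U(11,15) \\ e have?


Deleting e from U(11,15) gives U(11,14) since n > r.
Bases of U(11,14) = C(14,11) = 364.

364


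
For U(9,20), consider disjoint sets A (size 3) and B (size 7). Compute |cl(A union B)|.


|A union B| = 3 + 7 = 10 (disjoint).
In U(9,20), cl(S) = S if |S| < 9, else cl(S) = E.
Since 10 >= 9, cl(A union B) = E.
|cl(A union B)| = 20.

20


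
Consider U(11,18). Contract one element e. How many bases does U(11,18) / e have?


Contracting e from U(11,18) gives U(10,17).
Bases of U(10,17) = C(17,10) = 17! / (10! * 7!) = 19448.

19448


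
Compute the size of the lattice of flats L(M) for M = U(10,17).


Flats of U(10,17): every subset of size < 10 is a flat, plus E itself.
Count = C(17,0) + C(17,1) + C(17,2) + C(17,3) + C(17,4) + C(17,5) + C(17,6) + C(17,7) + C(17,8) + C(17,9) + 1
     = 1 + 17 + 136 + 680 + 2380 + 6188 + 12376 + 19448 + 24310 + 24310 + 1
     = 89847.

89847


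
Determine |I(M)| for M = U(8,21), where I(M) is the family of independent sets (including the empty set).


Independent sets of U(8,21) are all subsets of size <= 8.
Count = C(21,0) + C(21,1) + C(21,2) + C(21,3) + C(21,4) + C(21,5) + C(21,6) + C(21,7) + C(21,8)
     = 1 + 21 + 210 + 1330 + 5985 + 20349 + 54264 + 116280 + 203490
     = 401930.

401930


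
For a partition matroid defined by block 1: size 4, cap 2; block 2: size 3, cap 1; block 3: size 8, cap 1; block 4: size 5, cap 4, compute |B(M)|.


A basis picks exactly ci elements from block i.
Number of bases = product of C(|Si|, ci).
= C(4,2) * C(3,1) * C(8,1) * C(5,4)
= 6 * 3 * 8 * 5
= 720.

720


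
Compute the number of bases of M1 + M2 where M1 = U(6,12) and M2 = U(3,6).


Bases of a direct sum M1 + M2: |B| = |B(M1)| * |B(M2)|.
|B(U(6,12))| = C(12,6) = 924.
|B(U(3,6))| = C(6,3) = 20.
Total bases = 924 * 20 = 18480.

18480


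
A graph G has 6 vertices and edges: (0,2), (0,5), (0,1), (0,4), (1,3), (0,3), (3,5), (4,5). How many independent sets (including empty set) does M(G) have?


An independent set in a graphic matroid is an acyclic edge subset.
G has 6 vertices and 8 edges.
Enumerate all 2^8 = 256 subsets, checking for acyclicity.
Total independent sets = 164.

164
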